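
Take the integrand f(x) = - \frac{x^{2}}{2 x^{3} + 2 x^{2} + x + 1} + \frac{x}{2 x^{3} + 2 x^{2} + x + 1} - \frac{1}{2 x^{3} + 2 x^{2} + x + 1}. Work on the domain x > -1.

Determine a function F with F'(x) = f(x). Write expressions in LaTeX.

An antiderivative is F(x) = - \log{\left(2 x + 2 \right)} + \frac{\log{\left(4 x^{2} + 2 \right)}}{4}.

The integrand splits into summands that can be handled one at a time.
Check: d/dx[- \log{\left(2 x + 2 \right)} + \frac{\log{\left(4 x^{2} + 2 \right)}}{4}] = \frac{- x^{2} + x - 1}{2 x^{3} + 2 x^{2} + x + 1}, which equals f(x).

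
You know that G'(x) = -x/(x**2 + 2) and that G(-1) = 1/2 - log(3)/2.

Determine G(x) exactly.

G'(x) matches the chain-rule pattern g'(h)*h' with inner function h(x) = x**2 + 2; substituting u = h(x) collapses the integral.
A general antiderivative is -log(x**2 + 2)/2 + C.
The condition gives C = 1/2 - log(3)/2 - (-log(3)/2) = 1/2.
So G(x) = (1 - log(x**2 + 2))/2.
Check: d/dx[(1 - log(x**2 + 2))/2] = -x/(x**2 + 2) = G'(x).

G(x) = (1 - log(x**2 + 2))/2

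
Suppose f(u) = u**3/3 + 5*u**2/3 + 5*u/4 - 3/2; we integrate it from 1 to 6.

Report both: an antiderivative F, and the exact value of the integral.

The integrand splits into summands that can be handled one at a time.
F(u) = u*(6*u**3 + 40*u**2 + 45*u - 108)/72 is an antiderivative of f.
Check: d/du[u*(6*u**3 + 40*u**2 + 45*u - 108)/72] = u**3/3 + 5*u**2/3 + 5*u/4 - 3/2 = f(u).
F(6) = 483/2; F(1) = -17/72.
Integral = F(6) - F(1) = 17405/72.

Antiderivative: F(u) = u*(6*u**3 + 40*u**2 + 45*u - 108)/72; value = 17405/72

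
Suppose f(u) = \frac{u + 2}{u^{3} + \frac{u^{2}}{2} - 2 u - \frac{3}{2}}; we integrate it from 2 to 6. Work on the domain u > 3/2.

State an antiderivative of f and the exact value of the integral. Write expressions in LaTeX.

Factor the denominator (\left(u + 1\right)^{2} \left(2 u - 3\right)) and decompose: f = \frac{28}{25 \left(2 u - 3\right)} - \frac{14}{25 \left(u + 1\right)} - \frac{2}{5 \left(u + 1\right)^{2}}; each piece integrates to a log, atan, or power term.
F(u) = \frac{14 \log{\left(u - \frac{3}{2} \right)}}{25} - \frac{14 \log{\left(u + 1 \right)}}{25} + \frac{2}{5 u + 5} is an antiderivative of f.
Check: d/du[\frac{14 \log{\left(u - \frac{3}{2} \right)}}{25} - \frac{14 \log{\left(u + 1 \right)}}{25} + \frac{2}{5 u + 5}] = \frac{2 u + 4}{2 u^{3} + u^{2} - 4 u - 3}, which equals f(u).
F(6) = - \frac{14 \log{\left(7 \right)}}{25} + \frac{2}{35} + \frac{14 \log{\left(\frac{9}{2} \right)}}{25}; F(2) = - \frac{14 \log{\left(3 \right)}}{25} - \frac{14 \log{\left(2 \right)}}{25} + \frac{2}{15}.
Integral = F(6) - F(2) = - \frac{14 \log{\left(7 \right)}}{25} - \frac{8}{105} + \frac{14 \log{\left(2 \right)}}{25} + \frac{14 \log{\left(3 \right)}}{25} + \frac{14 \log{\left(\frac{9}{2} \right)}}{25}.

Antiderivative: F(u) = \frac{14 \log{\left(u - \frac{3}{2} \right)}}{25} - \frac{14 \log{\left(u + 1 \right)}}{25} + \frac{2}{5 u + 5}; value = - \frac{14 \log{\left(7 \right)}}{25} - \frac{8}{105} + \frac{14 \log{\left(2 \right)}}{25} + \frac{14 \log{\left(3 \right)}}{25} + \frac{14 \log{\left(\frac{9}{2} \right)}}{25}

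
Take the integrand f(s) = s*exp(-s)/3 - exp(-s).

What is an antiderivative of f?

Recognize the product-rule pattern: f = u'v + uv' with u = 2/3 - s/3, v = exp(-s), so integration by parts undoes it.
Check: d/ds[(2 - s)*exp(-s)/3] = (s - 3)*exp(-s)/3, which equals f(s).

An antiderivative is F(s) = (2 - s)*exp(-s)/3.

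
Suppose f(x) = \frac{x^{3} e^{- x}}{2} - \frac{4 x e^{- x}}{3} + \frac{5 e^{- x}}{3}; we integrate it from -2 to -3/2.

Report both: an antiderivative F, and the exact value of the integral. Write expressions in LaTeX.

Antiderivative: F(x) = \frac{\left(- 3 x^{3} - 9 x^{2} - 10 x - 20\right) e^{- x}}{6}; value = - \frac{121 e^{\frac{3}{2}}}{48} + 2 e^{2}

f has the shape u'v + uv' for u = - \frac{x^{3}}{2} - \frac{3 x^{2}}{2} - \frac{5 x}{3} - \frac{10}{3} and v = e^{- x} — it is the derivative of the product u*v.
F(x) = \frac{\left(- 3 x^{3} - 9 x^{2} - 10 x - 20\right) e^{- x}}{6} is an antiderivative of f.
Check: d/dx[\frac{\left(- 3 x^{3} - 9 x^{2} - 10 x - 20\right) e^{- x}}{6}] = \frac{\left(3 x^{3} - 8 x + 10\right) e^{- x}}{6}, which equals f(x).
F(-3/2) = - \frac{121 e^{\frac{3}{2}}}{48}; F(-2) = - 2 e^{2}.
Integral = F(-3/2) - F(-2) = - \frac{121 e^{\frac{3}{2}}}{48} + 2 e^{2}.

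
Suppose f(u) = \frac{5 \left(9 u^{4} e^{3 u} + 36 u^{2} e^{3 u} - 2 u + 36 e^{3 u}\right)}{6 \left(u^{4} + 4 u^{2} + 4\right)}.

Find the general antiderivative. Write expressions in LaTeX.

F(u) = \frac{5 e^{3 u}}{2} + \frac{5}{3 \left(2 u^{2} + 4\right)} + C

Recover f(u) by differentiating a candidate F(u); any mismatch rules it out.
Check: d/du[\frac{5 e^{3 u}}{2} + \frac{5}{3 \left(2 u^{2} + 4\right)}] = \frac{45 u^{4} e^{3 u} + 180 u^{2} e^{3 u} - 10 u + 180 e^{3 u}}{6 u^{4} + 24 u^{2} + 24}, which equals f(u).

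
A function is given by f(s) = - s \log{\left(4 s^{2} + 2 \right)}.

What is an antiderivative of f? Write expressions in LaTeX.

An antiderivative is F(s) = - \frac{2 s^{2} \log{\left(4 s^{2} + 2 \right)} - 2 s^{2} + \log{\left(2 s^{2} + 1 \right)}}{4}.

A first test for any F(s): its s-derivative must equal f(s) identically.
Check: d/ds[- \frac{2 s^{2} \log{\left(4 s^{2} + 2 \right)} - 2 s^{2} + \log{\left(2 s^{2} + 1 \right)}}{4}] = - s \log{\left(2 s^{2} + 1 \right)} - s \log{\left(2 \right)}, which equals f(s).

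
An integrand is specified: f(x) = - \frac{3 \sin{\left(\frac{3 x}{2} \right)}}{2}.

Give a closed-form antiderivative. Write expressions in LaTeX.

An antiderivative is F(x) = \cos{\left(\frac{3 x}{2} \right)}.

Check any antiderivative F(x) by computing F'(x) and comparing it with f(x).
Check: d/dx[\cos{\left(\frac{3 x}{2} \right)}] = - \frac{3 \sin{\left(\frac{3 x}{2} \right)}}{2} = f(x).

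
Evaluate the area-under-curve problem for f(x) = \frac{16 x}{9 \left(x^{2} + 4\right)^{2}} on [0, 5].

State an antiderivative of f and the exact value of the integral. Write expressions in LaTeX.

The substitution u = \frac{3 x^{2}}{2} + 6 works: f is exactly (dF/du)*(du/dx) for that inner function.
F(x) = - \frac{8}{9 \left(x^{2} + 4\right)} is an antiderivative of f.
Check: d/dx[- \frac{8}{9 \left(x^{2} + 4\right)}] = \frac{16 x}{9 x^{4} + 72 x^{2} + 144}, which equals f(x).
F(5) = - \frac{8}{261}; F(0) = - \frac{2}{9}.
Integral = F(5) - F(0) = \frac{50}{261}.

Antiderivative: F(x) = - \frac{8}{9 \left(x^{2} + 4\right)}; value = \frac{50}{261}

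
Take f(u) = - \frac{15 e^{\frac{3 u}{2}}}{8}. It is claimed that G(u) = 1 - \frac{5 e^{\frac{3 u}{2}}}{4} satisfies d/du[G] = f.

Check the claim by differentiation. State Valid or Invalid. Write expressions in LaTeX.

Valid - differentiating G returns exactly f.

d/du[G] = - \frac{15 e^{\frac{3 u}{2}}}{8}
This equals f(u) exactly, so the claim holds.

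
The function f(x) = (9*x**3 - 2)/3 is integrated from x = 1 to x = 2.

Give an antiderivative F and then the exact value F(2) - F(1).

Antiderivative: F(x) = 3*x**4/4 - 2*x/3; value = 127/12

Differentiate the proposed F(x) back; it has to land on f(x) exactly.
F(x) = 3*x**4/4 - 2*x/3 is an antiderivative of f.
Check: d/dx[3*x**4/4 - 2*x/3] = 3*x**3 - 2/3, which equals f(x).
F(2) = 32/3; F(1) = 1/12.
Integral = F(2) - F(1) = 127/12.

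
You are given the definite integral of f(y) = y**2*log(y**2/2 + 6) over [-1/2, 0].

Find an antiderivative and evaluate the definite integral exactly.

Antiderivative: F(y) = y**3*log(y**2/2 + 6)/3 - 2*y**3/9 + 8*y - 16*sqrt(3)*atan(sqrt(3)*y/6); value = -16*sqrt(3)*atan(sqrt(3)/12) + log(49/8)/24 + 143/36

Check any antiderivative F(y) by computing F'(y) and comparing it with f(y).
F(y) = y**3*log(y**2/2 + 6)/3 - 2*y**3/9 + 8*y - 16*sqrt(3)*atan(sqrt(3)*y/6) is an antiderivative of f.
Check: d/dy[y**3*log(y**2/2 + 6)/3 - 2*y**3/9 + 8*y - 16*sqrt(3)*atan(sqrt(3)*y/6)] = y**2*log(y**2/2 + 6) = f(y).
F(0) = 0; F(-1/2) = -143/36 - log(49/8)/24 + 16*sqrt(3)*atan(sqrt(3)/12).
Integral = F(0) - F(-1/2) = -16*sqrt(3)*atan(sqrt(3)/12) + log(49/8)/24 + 143/36.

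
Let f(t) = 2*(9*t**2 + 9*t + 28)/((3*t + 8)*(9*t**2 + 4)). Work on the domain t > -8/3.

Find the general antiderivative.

An antiderivative F(t) passes only if d/dt[F] lands on f(t) exactly.
Check: d/dt[2*log(3*t/2 + 4)/3 + atan(3*t/2)] = (18*t**2 + 18*t + 56)/(27*t**3 + 72*t**2 + 12*t + 32), which equals f(t).

F(t) = 2*log(3*t/2 + 4)/3 + atan(3*t/2) + C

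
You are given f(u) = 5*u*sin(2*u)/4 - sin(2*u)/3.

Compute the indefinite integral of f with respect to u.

F(u) = -(30*u*cos(2*u) - 15*sin(2*u) - 8*cos(2*u))/48 + C

Integrate term by term and add the pieces.
Check: d/du[-(30*u*cos(2*u) - 15*sin(2*u) - 8*cos(2*u))/48] = 5*u*sin(2*u)/4 - sin(2*u)/3 = f(u).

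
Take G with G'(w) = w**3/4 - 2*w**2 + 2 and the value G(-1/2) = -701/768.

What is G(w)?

Integrate term by term and add the pieces.
A general antiderivative is w**4/16 - 2*w**3/3 + 2*w + C.
The condition gives C = -701/768 - (-701/768) = 0.
So G(w) = w*(3*w**3 - 32*w**2 + 96)/48.
Check: d/dw[w*(3*w**3 - 32*w**2 + 96)/48] = w**3/4 - 2*w**2 + 2 = G'(w).

G(w) = w*(3*w**3 - 32*w**2 + 96)/48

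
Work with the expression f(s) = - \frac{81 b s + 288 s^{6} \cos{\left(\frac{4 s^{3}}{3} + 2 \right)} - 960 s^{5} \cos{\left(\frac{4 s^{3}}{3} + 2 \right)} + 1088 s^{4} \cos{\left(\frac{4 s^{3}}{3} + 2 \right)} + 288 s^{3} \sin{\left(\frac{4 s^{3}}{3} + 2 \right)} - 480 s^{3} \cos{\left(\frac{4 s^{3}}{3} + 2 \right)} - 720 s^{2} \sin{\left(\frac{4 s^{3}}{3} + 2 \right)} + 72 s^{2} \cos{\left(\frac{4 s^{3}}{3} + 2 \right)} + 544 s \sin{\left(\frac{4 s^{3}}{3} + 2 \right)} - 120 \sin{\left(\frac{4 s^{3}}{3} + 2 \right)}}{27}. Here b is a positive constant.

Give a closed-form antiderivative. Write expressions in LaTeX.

An antiderivative is F(s) = - \frac{81 b s^{2} + 144 s^{4} \sin{\left(\frac{4 s^{3}}{3} + 2 \right)} - 480 s^{3} \sin{\left(\frac{4 s^{3}}{3} + 2 \right)} + 544 s^{2} \sin{\left(\frac{4 s^{3}}{3} + 2 \right)} - 240 s \sin{\left(\frac{4 s^{3}}{3} + 2 \right)} + 36 \sin{\left(\frac{4 s^{3}}{3} + 2 \right)}}{54}.

Whatever form F(s) takes, F'(s) = f(s) is non-negotiable.
Check: d/ds[- \frac{81 b s^{2} + 144 s^{4} \sin{\left(\frac{4 s^{3}}{3} + 2 \right)} - 480 s^{3} \sin{\left(\frac{4 s^{3}}{3} + 2 \right)} + 544 s^{2} \sin{\left(\frac{4 s^{3}}{3} + 2 \right)} - 240 s \sin{\left(\frac{4 s^{3}}{3} + 2 \right)} + 36 \sin{\left(\frac{4 s^{3}}{3} + 2 \right)}}{54}] = - 3 b s - \frac{32 s^{6} \cos{\left(\frac{4 s^{3}}{3} + 2 \right)}}{3} + \frac{320 s^{5} \cos{\left(\frac{4 s^{3}}{3} + 2 \right)}}{9} - \frac{1088 s^{4} \cos{\left(\frac{4 s^{3}}{3} + 2 \right)}}{27} - \frac{32 s^{3} \sin{\left(\frac{4 s^{3}}{3} + 2 \right)}}{3} + \frac{160 s^{3} \cos{\left(\frac{4 s^{3}}{3} + 2 \right)}}{9} + \frac{80 s^{2} \sin{\left(\frac{4 s^{3}}{3} + 2 \right)}}{3} - \frac{8 s^{2} \cos{\left(\frac{4 s^{3}}{3} + 2 \right)}}{3} - \frac{544 s \sin{\left(\frac{4 s^{3}}{3} + 2 \right)}}{27} + \frac{40 \sin{\left(\frac{4 s^{3}}{3} + 2 \right)}}{9}, which equals f(s).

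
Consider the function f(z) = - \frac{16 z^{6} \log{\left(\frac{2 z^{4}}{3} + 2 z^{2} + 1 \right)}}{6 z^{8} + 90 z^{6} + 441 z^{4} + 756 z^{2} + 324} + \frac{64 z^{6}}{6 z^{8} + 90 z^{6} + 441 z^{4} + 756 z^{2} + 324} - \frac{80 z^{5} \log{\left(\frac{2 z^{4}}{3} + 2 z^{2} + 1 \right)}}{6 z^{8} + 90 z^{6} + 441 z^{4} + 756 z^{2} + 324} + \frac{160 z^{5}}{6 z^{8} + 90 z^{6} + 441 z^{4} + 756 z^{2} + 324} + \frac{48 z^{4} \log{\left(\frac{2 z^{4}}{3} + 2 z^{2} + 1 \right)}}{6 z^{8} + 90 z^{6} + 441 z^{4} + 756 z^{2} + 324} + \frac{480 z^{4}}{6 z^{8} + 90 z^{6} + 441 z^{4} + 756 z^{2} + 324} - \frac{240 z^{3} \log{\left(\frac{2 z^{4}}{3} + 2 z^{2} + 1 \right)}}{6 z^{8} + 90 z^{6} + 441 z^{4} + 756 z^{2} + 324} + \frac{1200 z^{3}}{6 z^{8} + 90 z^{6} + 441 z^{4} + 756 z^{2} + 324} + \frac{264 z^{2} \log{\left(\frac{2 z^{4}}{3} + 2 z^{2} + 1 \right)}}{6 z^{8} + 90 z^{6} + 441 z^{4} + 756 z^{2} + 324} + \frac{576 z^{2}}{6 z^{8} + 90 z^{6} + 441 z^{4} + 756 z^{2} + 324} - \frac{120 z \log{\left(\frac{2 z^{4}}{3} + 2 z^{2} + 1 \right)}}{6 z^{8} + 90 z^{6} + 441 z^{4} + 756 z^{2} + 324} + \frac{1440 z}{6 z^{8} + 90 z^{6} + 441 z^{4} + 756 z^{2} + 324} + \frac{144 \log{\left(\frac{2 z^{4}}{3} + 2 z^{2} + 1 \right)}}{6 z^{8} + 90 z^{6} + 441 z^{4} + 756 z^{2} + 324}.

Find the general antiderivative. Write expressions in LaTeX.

Integrate term by term and add the pieces.
Check: d/dz[\frac{4 \left(2 z + 5\right) \log{\left(\frac{2 z^{4}}{3} + 2 z^{2} + 1 \right)}}{3 \left(z^{2} + 6\right)}] = \frac{- 16 z^{6} \log{\left(\frac{2 z^{4}}{3} + 2 z^{2} + 1 \right)} + 64 z^{6} - 80 z^{5} \log{\left(\frac{2 z^{4}}{3} + 2 z^{2} + 1 \right)} + 160 z^{5} + 48 z^{4} \log{\left(\frac{2 z^{4}}{3} + 2 z^{2} + 1 \right)} + 480 z^{4} - 240 z^{3} \log{\left(\frac{2 z^{4}}{3} + 2 z^{2} + 1 \right)} + 1200 z^{3} + 264 z^{2} \log{\left(\frac{2 z^{4}}{3} + 2 z^{2} + 1 \right)} + 576 z^{2} - 120 z \log{\left(\frac{2 z^{4}}{3} + 2 z^{2} + 1 \right)} + 1440 z + 144 \log{\left(\frac{2 z^{4}}{3} + 2 z^{2} + 1 \right)}}{6 z^{8} + 90 z^{6} + 441 z^{4} + 756 z^{2} + 324}, which equals f(z).

F(z) = \frac{4 \left(2 z + 5\right) \log{\left(\frac{2 z^{4}}{3} + 2 z^{2} + 1 \right)}}{3 \left(z^{2} + 6\right)} + C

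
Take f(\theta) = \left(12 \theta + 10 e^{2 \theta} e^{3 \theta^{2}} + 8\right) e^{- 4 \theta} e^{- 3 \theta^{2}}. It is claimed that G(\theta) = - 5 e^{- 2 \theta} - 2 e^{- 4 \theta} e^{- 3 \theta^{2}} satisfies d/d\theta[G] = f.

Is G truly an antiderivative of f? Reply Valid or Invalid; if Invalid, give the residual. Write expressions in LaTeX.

Valid - the claim checks out under differentiation.

d/d\theta[G] = \left(12 \theta + 10 e^{2 \theta} e^{3 \theta^{2}} + 8\right) e^{- 4 \theta} e^{- 3 \theta^{2}}
This equals f(\theta) exactly, so the claim holds.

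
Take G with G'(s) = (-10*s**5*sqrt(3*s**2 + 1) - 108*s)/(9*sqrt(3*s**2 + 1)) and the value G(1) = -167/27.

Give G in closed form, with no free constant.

A candidate passes only if d/ds[G] lands on the given G'(s) exactly.
A general antiderivative is -5*s**6/27 - 4*sqrt(3*s**2 + 1) + C.
The condition gives C = -167/27 - (-221/27) = 2.
So G(s) = (-5*s**6 - 108*sqrt(3*s**2 + 1) + 54)/27.
Check: d/ds[(-5*s**6 - 108*sqrt(3*s**2 + 1) + 54)/27] = (-10*s**5*sqrt(3*s**2 + 1) - 108*s)/(9*sqrt(3*s**2 + 1)) = G'(s).

G(s) = (-5*s**6 - 108*sqrt(3*s**2 + 1) + 54)/27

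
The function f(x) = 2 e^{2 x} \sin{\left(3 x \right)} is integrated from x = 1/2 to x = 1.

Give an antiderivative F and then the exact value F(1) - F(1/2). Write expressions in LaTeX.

Antiderivative: F(x) = \frac{4 e^{2 x} \sin{\left(3 x \right)}}{13} - \frac{6 e^{2 x} \cos{\left(3 x \right)}}{13}; value = - \frac{4 e \sin{\left(\frac{3}{2} \right)}}{13} + \frac{6 e \cos{\left(\frac{3}{2} \right)}}{13} + \frac{4 e^{2} \sin{\left(3 \right)}}{13} - \frac{6 e^{2} \cos{\left(3 \right)}}{13}

Since d/dx undoes antidifferentiation here, F'(x) = f(x) is required of F(x).
F(x) = \frac{4 e^{2 x} \sin{\left(3 x \right)}}{13} - \frac{6 e^{2 x} \cos{\left(3 x \right)}}{13} is an antiderivative of f.
Check: d/dx[\frac{4 e^{2 x} \sin{\left(3 x \right)}}{13} - \frac{6 e^{2 x} \cos{\left(3 x \right)}}{13}] = 2 e^{2 x} \sin{\left(3 x \right)} = f(x).
F(1) = \frac{4 e^{2} \sin{\left(3 \right)}}{13} - \frac{6 e^{2} \cos{\left(3 \right)}}{13}; F(1/2) = - \frac{6 e \cos{\left(\frac{3}{2} \right)}}{13} + \frac{4 e \sin{\left(\frac{3}{2} \right)}}{13}.
Integral = F(1) - F(1/2) = - \frac{4 e \sin{\left(\frac{3}{2} \right)}}{13} + \frac{6 e \cos{\left(\frac{3}{2} \right)}}{13} + \frac{4 e^{2} \sin{\left(3 \right)}}{13} - \frac{6 e^{2} \cos{\left(3 \right)}}{13}.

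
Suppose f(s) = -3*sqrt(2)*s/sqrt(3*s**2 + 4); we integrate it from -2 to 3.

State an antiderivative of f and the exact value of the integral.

Antiderivative: F(s) = -sqrt(2)*sqrt(3*s**2 + 4); value = -sqrt(62) + 4*sqrt(2)

f matches the chain-rule pattern g'(h)*h' with inner function h(s) = 3*s**2/2 + 2; substituting u = h(s) collapses the integral.
F(s) = -sqrt(2)*sqrt(3*s**2 + 4) is an antiderivative of f.
Check: d/ds[-sqrt(2)*sqrt(3*s**2 + 4)] = -3*sqrt(2)*s/sqrt(3*s**2 + 4) = f(s).
F(3) = -sqrt(62); F(-2) = -4*sqrt(2).
Integral = F(3) - F(-2) = -sqrt(62) + 4*sqrt(2).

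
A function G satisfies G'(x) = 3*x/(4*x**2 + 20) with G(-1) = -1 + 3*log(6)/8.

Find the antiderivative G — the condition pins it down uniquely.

G'(x) matches the chain-rule pattern g'(h)*h' with inner function h(x) = x**2 + 5; substituting u = h(x) collapses the integral.
A general antiderivative is 3*log(x**2 + 5)/8 + C.
The condition gives C = -1 + 3*log(6)/8 - (3*log(6)/8) = -1.
So G(x) = (3*log(x**2 + 5) - 8)/8.
Check: d/dx[(3*log(x**2 + 5) - 8)/8] = 3*x/(4*x**2 + 20) = G'(x).

G(x) = (3*log(x**2 + 5) - 8)/8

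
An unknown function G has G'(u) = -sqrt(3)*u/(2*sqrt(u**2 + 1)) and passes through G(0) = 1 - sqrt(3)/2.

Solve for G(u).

G(u) = 1 - sqrt(3*u**2 + 3)/2

G'(u) matches the chain-rule pattern g'(h)*h' with inner function h(u) = 3*u**2 + 3; substituting w = h(u) collapses the integral.
A general antiderivative is -sqrt(3*u**2 + 3)/2 + C.
The condition gives C = 1 - sqrt(3)/2 - (-sqrt(3)/2) = 1.
So G(u) = 1 - sqrt(3*u**2 + 3)/2.
Check: d/du[1 - sqrt(3*u**2 + 3)/2] = -sqrt(3)*u/(2*sqrt(u**2 + 1)) = G'(u).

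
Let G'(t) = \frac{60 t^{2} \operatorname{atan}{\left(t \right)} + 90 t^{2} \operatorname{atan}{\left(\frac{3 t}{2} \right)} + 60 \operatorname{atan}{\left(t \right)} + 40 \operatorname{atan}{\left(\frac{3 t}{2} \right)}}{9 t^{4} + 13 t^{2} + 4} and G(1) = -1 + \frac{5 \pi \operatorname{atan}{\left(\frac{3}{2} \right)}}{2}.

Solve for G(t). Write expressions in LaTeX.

G'(t) has the shape u'v + uv' for u = 10 \operatorname{atan}{\left(t \right)} and v = \operatorname{atan}{\left(\frac{3 t}{2} \right)} — it is the derivative of the product u*v.
A general antiderivative is 10 \operatorname{atan}{\left(t \right)} \operatorname{atan}{\left(\frac{3 t}{2} \right)} + C.
The condition gives C = -1 + \frac{5 \pi \operatorname{atan}{\left(\frac{3}{2} \right)}}{2} - (\frac{5 \pi \operatorname{atan}{\left(\frac{3}{2} \right)}}{2}) = -1.
So G(t) = 10 \operatorname{atan}{\left(t \right)} \operatorname{atan}{\left(\frac{3 t}{2} \right)} - 1.
Check: d/dt[10 \operatorname{atan}{\left(t \right)} \operatorname{atan}{\left(\frac{3 t}{2} \right)} - 1] = \frac{60 t^{2} \operatorname{atan}{\left(t \right)} + 90 t^{2} \operatorname{atan}{\left(\frac{3 t}{2} \right)} + 60 \operatorname{atan}{\left(t \right)} + 40 \operatorname{atan}{\left(\frac{3 t}{2} \right)}}{9 t^{4} + 13 t^{2} + 4} = G'(t).

G(t) = 10 \operatorname{atan}{\left(t \right)} \operatorname{atan}{\left(\frac{3 t}{2} \right)} - 1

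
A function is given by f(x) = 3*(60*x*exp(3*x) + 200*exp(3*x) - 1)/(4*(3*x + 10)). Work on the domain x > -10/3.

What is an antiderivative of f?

A first test for any F(x): its x-derivative must equal f(x) identically.
Check: d/dx[5*exp(3*x) - log(3*x/2 + 5)/4] = (180*x*exp(3*x) + 600*exp(3*x) - 3)/(12*x + 40), which equals f(x).

An antiderivative is F(x) = 5*exp(3*x) - log(3*x/2 + 5)/4.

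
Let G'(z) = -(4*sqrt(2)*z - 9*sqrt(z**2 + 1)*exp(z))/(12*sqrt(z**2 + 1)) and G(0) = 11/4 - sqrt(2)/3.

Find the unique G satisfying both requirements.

A first test for any G(z): its z-derivative must equal the given G'(z).
A general antiderivative is -sqrt(2*z**2 + 2)/3 + 3*exp(z)/4 + C.
The condition gives C = 11/4 - sqrt(2)/3 - (3/4 - sqrt(2)/3) = 2.
So G(z) = (-4*sqrt(2)*sqrt(z**2 + 1) + 9*exp(z) + 24)/12.
Check: d/dz[(-4*sqrt(2)*sqrt(z**2 + 1) + 9*exp(z) + 24)/12] = (-4*sqrt(2)*z + 9*sqrt(z**2 + 1)*exp(z))/(12*sqrt(z**2 + 1)), which equals G'(z).

G(z) = (-4*sqrt(2)*sqrt(z**2 + 1) + 9*exp(z) + 24)/12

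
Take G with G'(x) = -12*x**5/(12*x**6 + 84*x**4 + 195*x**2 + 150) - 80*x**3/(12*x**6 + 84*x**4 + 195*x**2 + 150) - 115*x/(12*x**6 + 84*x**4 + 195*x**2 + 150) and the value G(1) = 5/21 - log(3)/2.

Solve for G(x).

G(x) = (-6*x**2*log(x**2 + 2) - 15*log(x**2 + 2) + 10)/(12*x**2 + 30)

Integrate term by term and add the pieces.
A general antiderivative is -log(x**2 + 2)/2 + 5/(3*(2*x**2 + 5)) + C.
The condition gives C = 5/21 - log(3)/2 - (5/21 - log(3)/2) = 0.
So G(x) = (-6*x**2*log(x**2 + 2) - 15*log(x**2 + 2) + 10)/(12*x**2 + 30).
Check: d/dx[(-6*x**2*log(x**2 + 2) - 15*log(x**2 + 2) + 10)/(12*x**2 + 30)] = (-12*x**5 - 80*x**3 - 115*x)/(12*x**6 + 84*x**4 + 195*x**2 + 150), which equals G'(x).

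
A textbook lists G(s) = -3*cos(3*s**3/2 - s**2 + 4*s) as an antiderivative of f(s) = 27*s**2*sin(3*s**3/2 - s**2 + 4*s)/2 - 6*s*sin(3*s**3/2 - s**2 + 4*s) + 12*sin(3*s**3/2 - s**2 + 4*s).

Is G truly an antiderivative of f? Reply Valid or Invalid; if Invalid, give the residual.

Valid - differentiating G returns exactly f.

d/ds[G] = 27*s**2*sin(3*s**3/2 - s**2 + 4*s)/2 - 6*s*sin(3*s**3/2 - s**2 + 4*s) + 12*sin(3*s**3/2 - s**2 + 4*s)
This equals f(s) exactly, so the claim holds.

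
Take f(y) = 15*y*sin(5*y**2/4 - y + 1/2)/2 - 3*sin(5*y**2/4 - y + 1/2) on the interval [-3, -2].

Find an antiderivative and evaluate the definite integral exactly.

f matches the chain-rule pattern g'(h)*h' with inner function h(y) = 5*y**2/4 - y + 1/2; substituting u = h(y) collapses the integral.
F(y) = -3*cos(5*y**2/4 - y + 1/2) is an antiderivative of f.
Check: d/dy[-3*cos(5*y**2/4 - y + 1/2)] = 15*y*sin(5*y**2/4 - y + 1/2)/2 - 3*sin(5*y**2/4 - y + 1/2) = f(y).
F(-2) = -3*cos(15/2); F(-3) = -3*cos(59/4).
Integral = F(-2) - F(-3) = 3*cos(59/4) - 3*cos(15/2).

Antiderivative: F(y) = -3*cos(5*y**2/4 - y + 1/2); value = 3*cos(59/4) - 3*cos(15/2)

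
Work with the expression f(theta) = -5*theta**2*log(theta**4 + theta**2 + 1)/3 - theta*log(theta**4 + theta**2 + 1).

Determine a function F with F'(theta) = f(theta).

An antiderivative is F(theta) = -5*theta**3*log(theta**4 + theta**2 + 1)/9 + 20*theta**3/27 - theta**2*log(theta**4 + theta**2 + 1)/2 + theta**2 - 10*theta/9 - 29*log(theta**2 - theta + 1)/36 + 11*log(theta**2 + theta + 1)/36 - sqrt(3)*atan(2*sqrt(3)*theta/3 - sqrt(3)/3)/2 + sqrt(3)*atan(2*sqrt(3)*theta/3 + sqrt(3)/3)/2.

Integrate term by term and add the pieces.
Check: d/dtheta[-5*theta**3*log(theta**4 + theta**2 + 1)/9 + 20*theta**3/27 - theta**2*log(theta**4 + theta**2 + 1)/2 + theta**2 - 10*theta/9 - 29*log(theta**2 - theta + 1)/36 + 11*log(theta**2 + theta + 1)/36 - sqrt(3)*atan(2*sqrt(3)*theta/3 - sqrt(3)/3)/2 + sqrt(3)*atan(2*sqrt(3)*theta/3 + sqrt(3)/3)/2] = -5*theta**2*log(theta**4 + theta**2 + 1)/3 - theta*log(theta**4 + theta**2 + 1) = f(theta).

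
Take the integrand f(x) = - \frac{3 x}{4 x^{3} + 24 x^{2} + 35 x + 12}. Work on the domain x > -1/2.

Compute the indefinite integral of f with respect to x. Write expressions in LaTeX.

F(x) = \frac{3 \left(5 \log{\left(x + \frac{1}{2} \right)} - 21 \log{\left(x + \frac{3}{2} \right)} + 16 \log{\left(x + 4 \right)}\right)}{140} + C

Factor the denominator (\left(x + 4\right) \left(2 x + 1\right) \left(2 x + 3\right)) and decompose: f = - \frac{9}{10 \left(2 x + 3\right)} + \frac{3}{14 \left(2 x + 1\right)} + \frac{12}{35 \left(x + 4\right)}; each piece integrates to a log, atan, or power term.
Check: d/dx[\frac{3 \left(5 \log{\left(x + \frac{1}{2} \right)} - 21 \log{\left(x + \frac{3}{2} \right)} + 16 \log{\left(x + 4 \right)}\right)}{140}] = - \frac{3 x}{4 x^{3} + 24 x^{2} + 35 x + 12} = f(x).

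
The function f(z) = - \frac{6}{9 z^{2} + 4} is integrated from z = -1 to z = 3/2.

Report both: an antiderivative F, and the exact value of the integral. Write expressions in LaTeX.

Antiderivative: F(z) = - \operatorname{atan}{\left(\frac{3 z}{2} \right)}; value = - \operatorname{atan}{\left(\frac{9}{4} \right)} - \operatorname{atan}{\left(\frac{3}{2} \right)}

Since d/dz undoes antidifferentiation here, F'(z) = f(z) is required of F(z).
F(z) = - \operatorname{atan}{\left(\frac{3 z}{2} \right)} is an antiderivative of f.
Check: d/dz[- \operatorname{atan}{\left(\frac{3 z}{2} \right)}] = - \frac{6}{9 z^{2} + 4} = f(z).
F(3/2) = - \operatorname{atan}{\left(\frac{9}{4} \right)}; F(-1) = \operatorname{atan}{\left(\frac{3}{2} \right)}.
Integral = F(3/2) - F(-1) = - \operatorname{atan}{\left(\frac{9}{4} \right)} - \operatorname{atan}{\left(\frac{3}{2} \right)}.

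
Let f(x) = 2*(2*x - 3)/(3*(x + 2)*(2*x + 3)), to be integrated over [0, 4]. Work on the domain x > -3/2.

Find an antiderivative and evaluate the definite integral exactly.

Factor the denominator (3*(x + 2)*(2*x + 3)) and decompose: f = -8/(2*x + 3) + 14/(3*(x + 2)); each piece integrates to a log, atan, or power term.
F(x) = -4*log(x + 3/2) + 14*log(x + 2)/3 is an antiderivative of f.
Check: d/dx[-4*log(x + 3/2) + 14*log(x + 2)/3] = (4*x - 6)/(6*x**2 + 21*x + 18), which equals f(x).
F(4) = -4*log(11/2) + 14*log(6)/3; F(0) = -4*log(3/2) + 14*log(2)/3.
Integral = F(4) - F(0) = -4*log(11/2) - 14*log(2)/3 + 4*log(3/2) + 14*log(6)/3.

Antiderivative: F(x) = -4*log(x + 3/2) + 14*log(x + 2)/3; value = -4*log(11/2) - 14*log(2)/3 + 4*log(3/2) + 14*log(6)/3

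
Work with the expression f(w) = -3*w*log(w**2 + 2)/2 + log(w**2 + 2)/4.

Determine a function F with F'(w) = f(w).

The integrand splits into summands that can be handled one at a time.
Check: d/dw[-3*w**2*log(w**2 + 2)/4 + 3*w**2/4 + w*log(w**2 + 2)/4 - w/2 - 3*log(w**2 + 2)/2 + sqrt(2)*atan(sqrt(2)*w/2)/2] = -3*w*log(w**2 + 2)/2 + log(w**2 + 2)/4 = f(w).

An antiderivative is F(w) = -3*w**2*log(w**2 + 2)/4 + 3*w**2/4 + w*log(w**2 + 2)/4 - w/2 - 3*log(w**2 + 2)/2 + sqrt(2)*atan(sqrt(2)*w/2)/2.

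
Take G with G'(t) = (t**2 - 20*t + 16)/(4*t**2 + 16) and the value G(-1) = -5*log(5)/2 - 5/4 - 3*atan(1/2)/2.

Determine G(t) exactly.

G(t) = (t - 10*log(t**2 + 4) + 6*atan(t/2) - 4)/4

Since d/dt undoes antidifferentiation here, G(t) must give back the stated G'(t).
A general antiderivative is t/4 - 5*log(t**2 + 4)/2 + 3*atan(t/2)/2 + C.
The condition gives C = -5*log(5)/2 - 5/4 - 3*atan(1/2)/2 - (-5*log(5)/2 - 3*atan(1/2)/2 - 1/4) = -1.
So G(t) = (t - 10*log(t**2 + 4) + 6*atan(t/2) - 4)/4.
Check: d/dt[(t - 10*log(t**2 + 4) + 6*atan(t/2) - 4)/4] = (t**2 - 20*t + 16)/(4*t**2 + 16) = G'(t).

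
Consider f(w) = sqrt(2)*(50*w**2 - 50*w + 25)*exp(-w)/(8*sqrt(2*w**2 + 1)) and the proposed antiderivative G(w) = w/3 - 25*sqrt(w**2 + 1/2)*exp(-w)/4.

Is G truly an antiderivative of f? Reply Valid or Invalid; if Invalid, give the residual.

d/dw[G] = sqrt(2)*(150*w**2 - 150*w + 4*sqrt(2)*sqrt(2*w**2 + 1)*exp(w) + 75)*exp(-w)/(24*sqrt(2*w**2 + 1))
d/dw[G] - f(w) = 1/3 != 0.

Invalid: d/dw[G] - f = 1/3, which is not 0.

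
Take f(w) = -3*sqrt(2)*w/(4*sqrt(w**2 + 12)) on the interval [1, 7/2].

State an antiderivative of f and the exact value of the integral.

The substitution u = w**2/2 + 6 works: f is exactly (dF/du)*(du/dw) for that inner function.
F(w) = -3*sqrt(2)*sqrt(w**2 + 12)/4 is an antiderivative of f.
Check: d/dw[-3*sqrt(2)*sqrt(w**2 + 12)/4] = -3*sqrt(2)*w/(4*sqrt(w**2 + 12)) = f(w).
F(7/2) = -3*sqrt(194)/8; F(1) = -3*sqrt(26)/4.
Integral = F(7/2) - F(1) = -3*sqrt(194)/8 + 3*sqrt(26)/4.

Antiderivative: F(w) = -3*sqrt(2)*sqrt(w**2 + 12)/4; value = -3*sqrt(194)/8 + 3*sqrt(26)/4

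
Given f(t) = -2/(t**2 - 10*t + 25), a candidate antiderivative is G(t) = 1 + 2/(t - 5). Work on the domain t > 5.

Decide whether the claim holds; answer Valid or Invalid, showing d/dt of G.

d/dt[G] = -2/(t**2 - 10*t + 25)
This equals f(t) exactly, so the claim holds.

Valid - the claim checks out under differentiation.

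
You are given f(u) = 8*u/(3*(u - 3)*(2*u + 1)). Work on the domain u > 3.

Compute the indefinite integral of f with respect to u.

Factor the denominator (3*(u - 3)*(2*u + 1)) and decompose: f = 8/(21*(2*u + 1)) + 8/(7*(u - 3)); each piece integrates to a log, atan, or power term.
Check: d/du[8*log(u - 3)/7 + 4*log(u + 1/2)/21] = 8*u/(6*u**2 - 15*u - 9), which equals f(u).

F(u) = 8*log(u - 3)/7 + 4*log(u + 1/2)/21 + C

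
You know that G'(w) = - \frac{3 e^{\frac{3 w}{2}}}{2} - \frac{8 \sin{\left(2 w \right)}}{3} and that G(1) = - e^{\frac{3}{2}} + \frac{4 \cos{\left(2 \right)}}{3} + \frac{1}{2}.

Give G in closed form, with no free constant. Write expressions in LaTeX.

The integrand splits into summands that can be handled one at a time.
A general antiderivative is - e^{\frac{3 w}{2}} + \frac{4 \cos{\left(2 w \right)}}{3} + C.
The condition gives C = - e^{\frac{3}{2}} + \frac{4 \cos{\left(2 \right)}}{3} + \frac{1}{2} - (- e^{\frac{3}{2}} + \frac{4 \cos{\left(2 \right)}}{3}) = \frac{1}{2}.
So G(w) = - e^{\frac{3 w}{2}} + \frac{4 \cos{\left(2 w \right)}}{3} + \frac{1}{2}.
Check: d/dw[- e^{\frac{3 w}{2}} + \frac{4 \cos{\left(2 w \right)}}{3} + \frac{1}{2}] = - \frac{3 e^{\frac{3 w}{2}}}{2} - \frac{8 \sin{\left(2 w \right)}}{3} = G'(w).

G(w) = - e^{\frac{3 w}{2}} + \frac{4 \cos{\left(2 w \right)}}{3} + \frac{1}{2}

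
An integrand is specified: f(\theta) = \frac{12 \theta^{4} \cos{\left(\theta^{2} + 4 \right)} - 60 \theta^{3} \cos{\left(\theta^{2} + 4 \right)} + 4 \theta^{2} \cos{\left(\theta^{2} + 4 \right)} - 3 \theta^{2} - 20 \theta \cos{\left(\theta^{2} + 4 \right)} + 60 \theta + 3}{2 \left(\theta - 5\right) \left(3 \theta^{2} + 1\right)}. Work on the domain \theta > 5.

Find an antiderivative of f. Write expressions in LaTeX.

An antiderivative is F(\theta) = \frac{3 \log{\left(\theta - 5 \right)}}{2} - \log{\left(\theta^{2} + \frac{1}{3} \right)} + \sin{\left(\theta^{2} + 4 \right)}.

A candidate is checked by its d/d\theta: the result must match f(\theta).
Check: d/d\theta[\frac{3 \log{\left(\theta - 5 \right)}}{2} - \log{\left(\theta^{2} + \frac{1}{3} \right)} + \sin{\left(\theta^{2} + 4 \right)}] = \frac{12 \theta^{4} \cos{\left(\theta^{2} + 4 \right)} - 60 \theta^{3} \cos{\left(\theta^{2} + 4 \right)} + 4 \theta^{2} \cos{\left(\theta^{2} + 4 \right)} - 3 \theta^{2} - 20 \theta \cos{\left(\theta^{2} + 4 \right)} + 60 \theta + 3}{6 \theta^{3} - 30 \theta^{2} + 2 \theta - 10}, which equals f(\theta).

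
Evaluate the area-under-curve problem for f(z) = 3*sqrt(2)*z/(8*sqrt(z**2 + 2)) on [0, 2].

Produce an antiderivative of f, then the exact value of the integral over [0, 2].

The substitution u = z**2/2 + 1 works: f is exactly (dF/du)*(du/dz) for that inner function.
F(z) = 3*sqrt(z**2/2 + 1)/4 is an antiderivative of f.
Check: d/dz[3*sqrt(z**2/2 + 1)/4] = 3*sqrt(2)*z/(8*sqrt(z**2 + 2)) = f(z).
F(2) = 3*sqrt(3)/4; F(0) = 3/4.
Integral = F(2) - F(0) = -3/4 + 3*sqrt(3)/4.

Antiderivative: F(z) = 3*sqrt(z**2/2 + 1)/4; value = -3/4 + 3*sqrt(3)/4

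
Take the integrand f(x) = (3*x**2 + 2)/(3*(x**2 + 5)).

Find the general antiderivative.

Since d/dx undoes antidifferentiation here, F'(x) = f(x) is required of F(x).
Check: d/dx[x - 13*sqrt(5)*atan(sqrt(5)*x/5)/15] = (3*x**2 + 2)/(3*x**2 + 15), which equals f(x).

F(x) = x - 13*sqrt(5)*atan(sqrt(5)*x/5)/15 + C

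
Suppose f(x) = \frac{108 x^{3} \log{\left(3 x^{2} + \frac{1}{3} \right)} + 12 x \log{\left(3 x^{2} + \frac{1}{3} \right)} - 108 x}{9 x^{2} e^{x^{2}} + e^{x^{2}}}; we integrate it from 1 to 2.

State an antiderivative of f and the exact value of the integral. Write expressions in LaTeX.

Antiderivative: F(x) = - 6 e^{- x^{2}} \log{\left(3 x^{2} + \frac{1}{3} \right)}; value = - \frac{6 \log{\left(\frac{37}{3} \right)}}{e^{4}} + \frac{6 \log{\left(\frac{10}{3} \right)}}{e}

f has the shape u'v + uv' for u = - 6 e^{- x^{2}} and v = \log{\left(3 x^{2} + \frac{1}{3} \right)} — it is the derivative of the product u*v.
F(x) = - 6 e^{- x^{2}} \log{\left(3 x^{2} + \frac{1}{3} \right)} is an antiderivative of f.
Check: d/dx[- 6 e^{- x^{2}} \log{\left(3 x^{2} + \frac{1}{3} \right)}] = \frac{108 x^{3} \log{\left(3 x^{2} + \frac{1}{3} \right)} + 12 x \log{\left(3 x^{2} + \frac{1}{3} \right)} - 108 x}{9 x^{2} e^{x^{2}} + e^{x^{2}}} = f(x).
F(2) = - \frac{6 \log{\left(\frac{37}{3} \right)}}{e^{4}}; F(1) = - \frac{6 \log{\left(\frac{10}{3} \right)}}{e}.
Integral = F(2) - F(1) = - \frac{6 \log{\left(\frac{37}{3} \right)}}{e^{4}} + \frac{6 \log{\left(\frac{10}{3} \right)}}{e}.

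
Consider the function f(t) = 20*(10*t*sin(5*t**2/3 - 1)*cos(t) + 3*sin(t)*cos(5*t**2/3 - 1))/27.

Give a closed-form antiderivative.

An antiderivative is F(t) = -20*cos(t)*cos(5*t**2/3 - 1)/9.

f has the shape u'v + uv' for u = -20*cos(t)/9 and v = cos(5*t**2/3 - 1) — it is the derivative of the product u*v.
Check: d/dt[-20*cos(t)*cos(5*t**2/3 - 1)/9] = 200*t*sin(5*t**2/3 - 1)*cos(t)/27 + 20*sin(t)*cos(5*t**2/3 - 1)/9, which equals f(t).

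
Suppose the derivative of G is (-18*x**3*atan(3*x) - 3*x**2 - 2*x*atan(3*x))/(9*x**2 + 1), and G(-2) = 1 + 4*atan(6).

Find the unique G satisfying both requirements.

G(x) = -x**2*atan(3*x) + 1

G'(x) has the shape u'v + uv' for u = -x**2 and v = atan(3*x) — it is the derivative of the product u*v.
A general antiderivative is -x**2*atan(3*x) + C.
The condition gives C = 1 + 4*atan(6) - (4*atan(6)) = 1.
So G(x) = -x**2*atan(3*x) + 1.
Check: d/dx[-x**2*atan(3*x) + 1] = (-18*x**3*atan(3*x) - 3*x**2 - 2*x*atan(3*x))/(9*x**2 + 1) = G'(x).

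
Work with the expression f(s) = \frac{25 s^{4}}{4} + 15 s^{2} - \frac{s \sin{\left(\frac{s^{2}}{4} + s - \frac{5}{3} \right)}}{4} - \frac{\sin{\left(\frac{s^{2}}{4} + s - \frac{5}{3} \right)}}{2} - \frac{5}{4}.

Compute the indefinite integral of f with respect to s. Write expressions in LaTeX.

F(s) = \frac{5 s^{5}}{4} + 5 s^{3} - \frac{5 s}{4} + \frac{\cos{\left(\frac{s^{2}}{4} + s - \frac{5}{3} \right)}}{2} + C

Integrate term by term and add the pieces.
Check: d/ds[\frac{5 s^{5}}{4} + 5 s^{3} - \frac{5 s}{4} + \frac{\cos{\left(\frac{s^{2}}{4} + s - \frac{5}{3} \right)}}{2}] = \frac{25 s^{4}}{4} + 15 s^{2} - \frac{s \sin{\left(\frac{s^{2}}{4} + s - \frac{5}{3} \right)}}{4} - \frac{\sin{\left(\frac{s^{2}}{4} + s - \frac{5}{3} \right)}}{2} - \frac{5}{4} = f(s).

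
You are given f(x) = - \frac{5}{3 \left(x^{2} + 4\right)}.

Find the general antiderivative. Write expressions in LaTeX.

Recover f(x) by differentiating a candidate F(x); any mismatch rules it out.
Check: d/dx[- \frac{5 \operatorname{atan}{\left(\frac{x}{2} \right)}}{6}] = - \frac{5}{3 x^{2} + 12}, which equals f(x).

F(x) = - \frac{5 \operatorname{atan}{\left(\frac{x}{2} \right)}}{6} + C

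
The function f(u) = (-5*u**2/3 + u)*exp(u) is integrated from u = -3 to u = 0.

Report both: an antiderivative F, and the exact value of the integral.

Antiderivative: F(u) = (-5*u**2 + 13*u - 13)*exp(u)/3; value = -13/3 + 97*exp(-3)/3

Recognize the product-rule pattern: f = v'r + vr' with v = -5*u**2/3 + 13*u/3 - 13/3, r = exp(u), so integration by parts undoes it.
F(u) = (-5*u**2 + 13*u - 13)*exp(u)/3 is an antiderivative of f.
Check: d/du[(-5*u**2 + 13*u - 13)*exp(u)/3] = -5*u**2*exp(u)/3 + u*exp(u), which equals f(u).
F(0) = -13/3; F(-3) = -97*exp(-3)/3.
Integral = F(0) - F(-3) = -13/3 + 97*exp(-3)/3.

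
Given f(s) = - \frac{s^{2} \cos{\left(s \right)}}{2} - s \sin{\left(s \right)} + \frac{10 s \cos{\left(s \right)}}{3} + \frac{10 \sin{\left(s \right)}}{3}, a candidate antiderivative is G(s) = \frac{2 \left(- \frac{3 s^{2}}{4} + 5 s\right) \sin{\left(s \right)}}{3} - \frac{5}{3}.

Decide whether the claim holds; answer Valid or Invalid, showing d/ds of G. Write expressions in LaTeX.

Valid - differentiating G returns exactly f.

d/ds[G] = - \frac{s^{2} \cos{\left(s \right)}}{2} - s \sin{\left(s \right)} + \frac{10 s \cos{\left(s \right)}}{3} + \frac{10 \sin{\left(s \right)}}{3}
This equals f(s) exactly, so the claim holds.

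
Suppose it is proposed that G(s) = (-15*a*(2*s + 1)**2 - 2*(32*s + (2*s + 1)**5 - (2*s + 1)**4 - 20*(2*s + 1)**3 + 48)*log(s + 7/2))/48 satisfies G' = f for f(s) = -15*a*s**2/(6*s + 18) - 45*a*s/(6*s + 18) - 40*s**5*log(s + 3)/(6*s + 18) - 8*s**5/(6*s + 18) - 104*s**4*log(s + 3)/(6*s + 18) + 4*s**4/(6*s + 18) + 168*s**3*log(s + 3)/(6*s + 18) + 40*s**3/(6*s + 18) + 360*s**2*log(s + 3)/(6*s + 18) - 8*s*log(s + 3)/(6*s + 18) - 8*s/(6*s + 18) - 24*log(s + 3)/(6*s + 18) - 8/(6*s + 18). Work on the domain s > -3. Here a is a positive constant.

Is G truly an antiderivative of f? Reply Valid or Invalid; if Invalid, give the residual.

Invalid: d/ds[G] - f = (-30*a*s**2 - 195*a*s - 315*a + 160*s**6*log(s + 3) - 160*s**6*log(s + 7/2) + 976*s**5*log(s + 3) - 1296*s**5*log(s + 7/2) - 64*s**5 + 784*s**4*log(s + 3) - 3008*s**4*log(s + 7/2) - 296*s**4 - 3792*s**3*log(s + 3) - 56*s**3*log(s + 7/2) - 5008*s**2*log(s + 3) + 6526*s**2*log(s + 7/2) + 790*s**2 + 208*s*log(s + 3) + 5263*s*log(s + 7/2) + 374*s + 336*log(s + 3) + 903*log(s + 7/2) + 28)/(24*s**2 + 156*s + 252), which is not 0.

d/ds[G] = (-60*a*s**2 - 240*a*s - 105*a - 160*s**5*log(s + 7/2) - 32*s**5 - 816*s**4*log(s + 7/2) - 64*s**4 - 560*s**3*log(s + 7/2) + 112*s**3 + 1624*s**2*log(s + 7/2) + 224*s**2 + 1654*s*log(s + 7/2) + 86*s + 301*log(s + 7/2) - 28)/(24*s + 84)
d/ds[G] - f(s) = (-30*a*s**2 - 195*a*s - 315*a + 160*s**6*log(s + 3) - 160*s**6*log(s + 7/2) + 976*s**5*log(s + 3) - 1296*s**5*log(s + 7/2) - 64*s**5 + 784*s**4*log(s + 3) - 3008*s**4*log(s + 7/2) - 296*s**4 - 3792*s**3*log(s + 3) - 56*s**3*log(s + 7/2) - 5008*s**2*log(s + 3) + 6526*s**2*log(s + 7/2) + 790*s**2 + 208*s*log(s + 3) + 5263*s*log(s + 7/2) + 374*s + 336*log(s + 3) + 903*log(s + 7/2) + 28)/(24*s**2 + 156*s + 252) != 0.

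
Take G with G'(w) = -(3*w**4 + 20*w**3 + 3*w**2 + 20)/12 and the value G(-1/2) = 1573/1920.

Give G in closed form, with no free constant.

G(w) = w*(-3*w**4 - 25*w**3 - 5*w**2 - 100)/60

Whatever form G(w) takes, its d/dw must return the stated G'(w).
A general antiderivative is -w**5/20 - 5*w**4/12 - w**3/12 - 5*w/3 + C.
The condition gives C = 1573/1920 - (1573/1920) = 0.
So G(w) = w*(-3*w**4 - 25*w**3 - 5*w**2 - 100)/60.
Check: d/dw[w*(-3*w**4 - 25*w**3 - 5*w**2 - 100)/60] = -w**4/4 - 5*w**3/3 - w**2/4 - 5/3, which equals G'(w).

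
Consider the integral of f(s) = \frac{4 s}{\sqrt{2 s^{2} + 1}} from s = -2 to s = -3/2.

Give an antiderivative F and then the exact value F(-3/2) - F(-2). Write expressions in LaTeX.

f matches the chain-rule pattern g'(h)*h' with inner function h(s) = 2 s^{2} + 1; substituting u = h(s) collapses the integral.
F(s) = 2 \sqrt{2 s^{2} + 1} is an antiderivative of f.
Check: d/ds[2 \sqrt{2 s^{2} + 1}] = \frac{4 s}{\sqrt{2 s^{2} + 1}} = f(s).
F(-3/2) = \sqrt{22}; F(-2) = 6.
Integral = F(-3/2) - F(-2) = -6 + \sqrt{22}.

Antiderivative: F(s) = 2 \sqrt{2 s^{2} + 1}; value = -6 + \sqrt{22}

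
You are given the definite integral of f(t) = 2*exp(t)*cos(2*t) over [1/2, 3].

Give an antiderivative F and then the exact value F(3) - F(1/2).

Antiderivative: F(t) = 4*exp(t)*sin(2*t)/5 + 2*exp(t)*cos(2*t)/5; value = 4*exp(3)*sin(6)/5 - 4*exp(1/2)*sin(1)/5 - 2*exp(1/2)*cos(1)/5 + 2*exp(3)*cos(6)/5

Differentiate the proposed F(t) back; it has to land on f(t) exactly.
F(t) = 4*exp(t)*sin(2*t)/5 + 2*exp(t)*cos(2*t)/5 is an antiderivative of f.
Check: d/dt[4*exp(t)*sin(2*t)/5 + 2*exp(t)*cos(2*t)/5] = 2*exp(t)*cos(2*t) = f(t).
F(3) = 4*exp(3)*sin(6)/5 + 2*exp(3)*cos(6)/5; F(1/2) = 2*exp(1/2)*cos(1)/5 + 4*exp(1/2)*sin(1)/5.
Integral = F(3) - F(1/2) = 4*exp(3)*sin(6)/5 - 4*exp(1/2)*sin(1)/5 - 2*exp(1/2)*cos(1)/5 + 2*exp(3)*cos(6)/5.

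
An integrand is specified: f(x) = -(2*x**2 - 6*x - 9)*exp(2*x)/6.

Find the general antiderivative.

f has the shape u'v + uv' for u = -x**2/6 + 2*x/3 + 5/12 and v = exp(2*x) — it is the derivative of the product u*v.
Check: d/dx[(-2*x**2 + 8*x + 5)*exp(2*x)/12] = -x**2*exp(2*x)/3 + x*exp(2*x) + 3*exp(2*x)/2, which equals f(x).

F(x) = (-2*x**2 + 8*x + 5)*exp(2*x)/12 + C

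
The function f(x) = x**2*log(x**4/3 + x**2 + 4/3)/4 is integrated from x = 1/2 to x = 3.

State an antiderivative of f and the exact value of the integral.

Whatever form F(x) takes, F'(x) = f(x) is non-negotiable.
F(x) = x**3*log(x**4/3 + x**2 + 4/3)/12 - x**3/9 + x/2 + 5*log(x**2 - x + 2)/24 - 5*log(x**2 + x + 2)/24 - sqrt(7)*atan(2*sqrt(7)*x/7 - sqrt(7)/7)/12 - sqrt(7)*atan(2*sqrt(7)*x/7 + sqrt(7)/7)/12 is an antiderivative of f.
Check: d/dx[x**3*log(x**4/3 + x**2 + 4/3)/12 - x**3/9 + x/2 + 5*log(x**2 - x + 2)/24 - 5*log(x**2 + x + 2)/24 - sqrt(7)*atan(2*sqrt(7)*x/7 - sqrt(7)/7)/12 - sqrt(7)*atan(2*sqrt(7)*x/7 + sqrt(7)/7)/12] = x**2*log(x**4/3 + x**2 + 4/3)/4 = f(x).
F(3) = -3/2 - 5*log(14)/24 - sqrt(7)*atan(sqrt(7))/12 - sqrt(7)*atan(5*sqrt(7)/7)/12 + 5*log(8)/24 + 9*log(112/3)/4; F(1/2) = -5*log(11/4)/24 - sqrt(7)*atan(2*sqrt(7)/7)/12 + log(77/48)/96 + 5*log(7/4)/24 + 17/72.
Integral = F(3) - F(1/2) = -125/72 - 5*log(14)/24 - sqrt(7)*atan(sqrt(7))/12 - sqrt(7)*atan(5*sqrt(7)/7)/12 - 5*log(7/4)/24 - log(77/48)/96 + sqrt(7)*atan(2*sqrt(7)/7)/12 + 5*log(11/4)/24 + 5*log(8)/24 + 9*log(112/3)/4.

Antiderivative: F(x) = x**3*log(x**4/3 + x**2 + 4/3)/12 - x**3/9 + x/2 + 5*log(x**2 - x + 2)/24 - 5*log(x**2 + x + 2)/24 - sqrt(7)*atan(2*sqrt(7)*x/7 - sqrt(7)/7)/12 - sqrt(7)*atan(2*sqrt(7)*x/7 + sqrt(7)/7)/12; value = -125/72 - 5*log(14)/24 - sqrt(7)*atan(sqrt(7))/12 - sqrt(7)*atan(5*sqrt(7)/7)/12 - 5*log(7/4)/24 - log(77/48)/96 + sqrt(7)*atan(2*sqrt(7)/7)/12 + 5*log(11/4)/24 + 5*log(8)/24 + 9*log(112/3)/4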